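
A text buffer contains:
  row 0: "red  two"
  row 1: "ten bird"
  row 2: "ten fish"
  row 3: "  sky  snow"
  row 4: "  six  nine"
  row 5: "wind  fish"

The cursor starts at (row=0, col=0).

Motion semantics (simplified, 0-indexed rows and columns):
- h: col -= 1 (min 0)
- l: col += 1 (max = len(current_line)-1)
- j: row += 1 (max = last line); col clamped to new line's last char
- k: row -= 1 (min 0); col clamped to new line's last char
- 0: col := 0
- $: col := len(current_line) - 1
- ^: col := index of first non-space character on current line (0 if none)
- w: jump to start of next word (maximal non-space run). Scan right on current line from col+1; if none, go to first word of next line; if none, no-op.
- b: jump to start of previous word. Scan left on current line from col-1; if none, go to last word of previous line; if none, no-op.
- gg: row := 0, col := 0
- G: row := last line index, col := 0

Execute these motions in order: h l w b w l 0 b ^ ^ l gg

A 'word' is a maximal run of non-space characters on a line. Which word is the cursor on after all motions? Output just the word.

After 1 (h): row=0 col=0 char='r'
After 2 (l): row=0 col=1 char='e'
After 3 (w): row=0 col=5 char='t'
After 4 (b): row=0 col=0 char='r'
After 5 (w): row=0 col=5 char='t'
After 6 (l): row=0 col=6 char='w'
After 7 (0): row=0 col=0 char='r'
After 8 (b): row=0 col=0 char='r'
After 9 (^): row=0 col=0 char='r'
After 10 (^): row=0 col=0 char='r'
After 11 (l): row=0 col=1 char='e'
After 12 (gg): row=0 col=0 char='r'

Answer: red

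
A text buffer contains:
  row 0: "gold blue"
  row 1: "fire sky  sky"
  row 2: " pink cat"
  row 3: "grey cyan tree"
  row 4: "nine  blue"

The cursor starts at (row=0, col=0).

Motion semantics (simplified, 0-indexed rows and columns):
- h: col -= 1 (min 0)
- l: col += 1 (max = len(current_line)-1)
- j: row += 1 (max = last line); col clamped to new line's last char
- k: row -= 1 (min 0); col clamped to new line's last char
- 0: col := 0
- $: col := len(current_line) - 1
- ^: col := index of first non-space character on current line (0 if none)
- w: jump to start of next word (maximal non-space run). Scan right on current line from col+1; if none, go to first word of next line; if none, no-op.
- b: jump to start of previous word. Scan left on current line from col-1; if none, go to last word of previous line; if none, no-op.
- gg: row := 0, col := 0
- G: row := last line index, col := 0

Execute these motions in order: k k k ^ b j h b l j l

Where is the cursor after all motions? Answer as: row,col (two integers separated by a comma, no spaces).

After 1 (k): row=0 col=0 char='g'
After 2 (k): row=0 col=0 char='g'
After 3 (k): row=0 col=0 char='g'
After 4 (^): row=0 col=0 char='g'
After 5 (b): row=0 col=0 char='g'
After 6 (j): row=1 col=0 char='f'
After 7 (h): row=1 col=0 char='f'
After 8 (b): row=0 col=5 char='b'
After 9 (l): row=0 col=6 char='l'
After 10 (j): row=1 col=6 char='k'
After 11 (l): row=1 col=7 char='y'

Answer: 1,7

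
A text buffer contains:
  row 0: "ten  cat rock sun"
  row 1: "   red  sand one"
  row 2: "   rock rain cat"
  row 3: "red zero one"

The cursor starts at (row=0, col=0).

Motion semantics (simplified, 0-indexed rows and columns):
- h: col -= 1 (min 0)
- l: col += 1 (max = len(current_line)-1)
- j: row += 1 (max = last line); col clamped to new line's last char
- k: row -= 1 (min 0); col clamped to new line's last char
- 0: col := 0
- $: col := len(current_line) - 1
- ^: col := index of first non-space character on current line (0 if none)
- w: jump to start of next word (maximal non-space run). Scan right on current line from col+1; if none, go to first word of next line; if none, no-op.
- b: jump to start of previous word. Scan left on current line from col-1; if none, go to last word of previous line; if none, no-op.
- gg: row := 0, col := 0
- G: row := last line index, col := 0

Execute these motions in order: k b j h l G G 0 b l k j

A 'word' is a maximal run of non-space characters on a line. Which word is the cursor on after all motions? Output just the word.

Answer: cat

Derivation:
After 1 (k): row=0 col=0 char='t'
After 2 (b): row=0 col=0 char='t'
After 3 (j): row=1 col=0 char='_'
After 4 (h): row=1 col=0 char='_'
After 5 (l): row=1 col=1 char='_'
After 6 (G): row=3 col=0 char='r'
After 7 (G): row=3 col=0 char='r'
After 8 (0): row=3 col=0 char='r'
After 9 (b): row=2 col=13 char='c'
After 10 (l): row=2 col=14 char='a'
After 11 (k): row=1 col=14 char='n'
After 12 (j): row=2 col=14 char='a'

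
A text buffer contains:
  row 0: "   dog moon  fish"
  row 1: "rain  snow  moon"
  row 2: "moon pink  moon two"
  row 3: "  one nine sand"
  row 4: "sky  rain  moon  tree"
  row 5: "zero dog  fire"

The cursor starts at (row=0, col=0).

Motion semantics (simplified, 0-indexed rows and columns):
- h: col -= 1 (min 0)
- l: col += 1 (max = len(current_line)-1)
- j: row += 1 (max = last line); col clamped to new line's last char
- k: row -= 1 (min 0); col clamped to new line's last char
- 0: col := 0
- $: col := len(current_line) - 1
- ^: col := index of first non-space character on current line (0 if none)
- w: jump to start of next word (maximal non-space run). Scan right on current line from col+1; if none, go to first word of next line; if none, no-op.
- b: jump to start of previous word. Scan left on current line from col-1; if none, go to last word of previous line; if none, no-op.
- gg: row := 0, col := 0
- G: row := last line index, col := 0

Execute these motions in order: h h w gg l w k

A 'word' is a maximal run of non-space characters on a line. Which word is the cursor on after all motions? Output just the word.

After 1 (h): row=0 col=0 char='_'
After 2 (h): row=0 col=0 char='_'
After 3 (w): row=0 col=3 char='d'
After 4 (gg): row=0 col=0 char='_'
After 5 (l): row=0 col=1 char='_'
After 6 (w): row=0 col=3 char='d'
After 7 (k): row=0 col=3 char='d'

Answer: dog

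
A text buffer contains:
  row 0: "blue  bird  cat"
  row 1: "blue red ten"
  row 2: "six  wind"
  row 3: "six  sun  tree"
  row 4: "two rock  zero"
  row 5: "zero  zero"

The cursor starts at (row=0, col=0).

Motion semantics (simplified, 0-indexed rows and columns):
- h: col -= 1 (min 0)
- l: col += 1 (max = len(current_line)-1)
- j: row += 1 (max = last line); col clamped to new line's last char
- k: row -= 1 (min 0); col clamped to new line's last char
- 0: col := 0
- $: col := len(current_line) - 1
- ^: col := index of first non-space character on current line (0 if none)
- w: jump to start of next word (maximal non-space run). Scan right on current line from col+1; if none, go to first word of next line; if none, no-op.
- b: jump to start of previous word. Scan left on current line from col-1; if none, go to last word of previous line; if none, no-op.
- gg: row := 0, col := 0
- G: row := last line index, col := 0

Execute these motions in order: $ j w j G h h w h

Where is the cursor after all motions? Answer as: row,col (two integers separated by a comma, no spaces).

Answer: 5,5

Derivation:
After 1 ($): row=0 col=14 char='t'
After 2 (j): row=1 col=11 char='n'
After 3 (w): row=2 col=0 char='s'
After 4 (j): row=3 col=0 char='s'
After 5 (G): row=5 col=0 char='z'
After 6 (h): row=5 col=0 char='z'
After 7 (h): row=5 col=0 char='z'
After 8 (w): row=5 col=6 char='z'
After 9 (h): row=5 col=5 char='_'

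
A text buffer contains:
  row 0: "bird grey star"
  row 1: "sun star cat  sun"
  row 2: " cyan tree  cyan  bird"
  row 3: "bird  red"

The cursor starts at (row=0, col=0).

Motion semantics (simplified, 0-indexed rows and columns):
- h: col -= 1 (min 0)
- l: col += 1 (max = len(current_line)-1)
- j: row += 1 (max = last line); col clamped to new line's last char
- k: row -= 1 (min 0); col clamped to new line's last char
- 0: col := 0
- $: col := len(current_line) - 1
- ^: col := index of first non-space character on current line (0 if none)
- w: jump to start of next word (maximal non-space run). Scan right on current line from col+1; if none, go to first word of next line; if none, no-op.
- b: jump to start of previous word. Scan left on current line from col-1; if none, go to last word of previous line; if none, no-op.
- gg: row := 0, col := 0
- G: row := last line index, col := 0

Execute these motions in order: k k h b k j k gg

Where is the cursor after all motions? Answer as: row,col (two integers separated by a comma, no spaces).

After 1 (k): row=0 col=0 char='b'
After 2 (k): row=0 col=0 char='b'
After 3 (h): row=0 col=0 char='b'
After 4 (b): row=0 col=0 char='b'
After 5 (k): row=0 col=0 char='b'
After 6 (j): row=1 col=0 char='s'
After 7 (k): row=0 col=0 char='b'
After 8 (gg): row=0 col=0 char='b'

Answer: 0,0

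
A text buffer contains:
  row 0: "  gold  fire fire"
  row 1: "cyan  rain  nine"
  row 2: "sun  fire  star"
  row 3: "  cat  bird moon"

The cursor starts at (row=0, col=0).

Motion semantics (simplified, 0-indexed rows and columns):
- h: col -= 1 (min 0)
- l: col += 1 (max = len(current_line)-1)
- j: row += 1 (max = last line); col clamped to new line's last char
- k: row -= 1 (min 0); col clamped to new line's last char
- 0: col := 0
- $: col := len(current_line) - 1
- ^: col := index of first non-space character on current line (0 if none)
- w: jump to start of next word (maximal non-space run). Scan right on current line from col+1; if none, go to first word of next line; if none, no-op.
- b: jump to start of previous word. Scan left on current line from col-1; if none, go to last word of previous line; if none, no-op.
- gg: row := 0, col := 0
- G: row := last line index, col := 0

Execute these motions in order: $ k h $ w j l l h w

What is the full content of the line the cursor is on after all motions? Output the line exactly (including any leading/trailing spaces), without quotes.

Answer: sun  fire  star

Derivation:
After 1 ($): row=0 col=16 char='e'
After 2 (k): row=0 col=16 char='e'
After 3 (h): row=0 col=15 char='r'
After 4 ($): row=0 col=16 char='e'
After 5 (w): row=1 col=0 char='c'
After 6 (j): row=2 col=0 char='s'
After 7 (l): row=2 col=1 char='u'
After 8 (l): row=2 col=2 char='n'
After 9 (h): row=2 col=1 char='u'
After 10 (w): row=2 col=5 char='f'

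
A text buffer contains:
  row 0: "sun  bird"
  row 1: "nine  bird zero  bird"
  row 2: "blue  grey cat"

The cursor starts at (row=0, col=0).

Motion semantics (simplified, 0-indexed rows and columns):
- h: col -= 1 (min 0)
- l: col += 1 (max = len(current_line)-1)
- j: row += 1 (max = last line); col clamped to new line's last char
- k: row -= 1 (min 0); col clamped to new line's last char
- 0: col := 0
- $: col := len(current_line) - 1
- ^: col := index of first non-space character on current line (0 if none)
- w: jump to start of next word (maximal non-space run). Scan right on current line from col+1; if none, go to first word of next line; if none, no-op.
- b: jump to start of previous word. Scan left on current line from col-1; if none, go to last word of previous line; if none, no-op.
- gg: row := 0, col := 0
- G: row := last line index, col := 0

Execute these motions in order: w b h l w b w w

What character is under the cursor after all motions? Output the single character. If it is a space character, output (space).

After 1 (w): row=0 col=5 char='b'
After 2 (b): row=0 col=0 char='s'
After 3 (h): row=0 col=0 char='s'
After 4 (l): row=0 col=1 char='u'
After 5 (w): row=0 col=5 char='b'
After 6 (b): row=0 col=0 char='s'
After 7 (w): row=0 col=5 char='b'
After 8 (w): row=1 col=0 char='n'

Answer: n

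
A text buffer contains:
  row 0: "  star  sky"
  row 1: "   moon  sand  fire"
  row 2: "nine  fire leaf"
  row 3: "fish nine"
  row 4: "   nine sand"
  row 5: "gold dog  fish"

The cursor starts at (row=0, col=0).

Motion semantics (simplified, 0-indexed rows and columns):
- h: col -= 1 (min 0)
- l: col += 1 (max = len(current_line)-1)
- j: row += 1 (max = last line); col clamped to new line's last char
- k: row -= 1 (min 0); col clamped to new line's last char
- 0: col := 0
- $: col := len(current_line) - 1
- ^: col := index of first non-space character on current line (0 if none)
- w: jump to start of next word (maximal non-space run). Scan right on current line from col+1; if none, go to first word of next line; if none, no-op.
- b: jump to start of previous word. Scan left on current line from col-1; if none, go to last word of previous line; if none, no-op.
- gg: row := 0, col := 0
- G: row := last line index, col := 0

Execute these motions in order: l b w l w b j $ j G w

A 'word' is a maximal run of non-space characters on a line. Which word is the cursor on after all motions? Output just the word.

Answer: dog

Derivation:
After 1 (l): row=0 col=1 char='_'
After 2 (b): row=0 col=1 char='_'
After 3 (w): row=0 col=2 char='s'
After 4 (l): row=0 col=3 char='t'
After 5 (w): row=0 col=8 char='s'
After 6 (b): row=0 col=2 char='s'
After 7 (j): row=1 col=2 char='_'
After 8 ($): row=1 col=18 char='e'
After 9 (j): row=2 col=14 char='f'
After 10 (G): row=5 col=0 char='g'
After 11 (w): row=5 col=5 char='d'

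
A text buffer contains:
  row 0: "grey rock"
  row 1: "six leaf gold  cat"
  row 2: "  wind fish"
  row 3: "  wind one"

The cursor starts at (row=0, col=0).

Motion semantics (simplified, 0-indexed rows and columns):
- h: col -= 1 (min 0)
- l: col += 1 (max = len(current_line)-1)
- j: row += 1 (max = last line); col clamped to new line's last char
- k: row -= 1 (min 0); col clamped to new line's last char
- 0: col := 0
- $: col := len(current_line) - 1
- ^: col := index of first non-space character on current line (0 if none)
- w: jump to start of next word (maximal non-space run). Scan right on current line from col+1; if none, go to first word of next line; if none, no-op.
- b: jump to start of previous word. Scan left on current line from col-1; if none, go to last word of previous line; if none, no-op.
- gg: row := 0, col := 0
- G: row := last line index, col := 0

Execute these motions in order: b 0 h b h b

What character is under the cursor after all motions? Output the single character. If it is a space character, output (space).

After 1 (b): row=0 col=0 char='g'
After 2 (0): row=0 col=0 char='g'
After 3 (h): row=0 col=0 char='g'
After 4 (b): row=0 col=0 char='g'
After 5 (h): row=0 col=0 char='g'
After 6 (b): row=0 col=0 char='g'

Answer: g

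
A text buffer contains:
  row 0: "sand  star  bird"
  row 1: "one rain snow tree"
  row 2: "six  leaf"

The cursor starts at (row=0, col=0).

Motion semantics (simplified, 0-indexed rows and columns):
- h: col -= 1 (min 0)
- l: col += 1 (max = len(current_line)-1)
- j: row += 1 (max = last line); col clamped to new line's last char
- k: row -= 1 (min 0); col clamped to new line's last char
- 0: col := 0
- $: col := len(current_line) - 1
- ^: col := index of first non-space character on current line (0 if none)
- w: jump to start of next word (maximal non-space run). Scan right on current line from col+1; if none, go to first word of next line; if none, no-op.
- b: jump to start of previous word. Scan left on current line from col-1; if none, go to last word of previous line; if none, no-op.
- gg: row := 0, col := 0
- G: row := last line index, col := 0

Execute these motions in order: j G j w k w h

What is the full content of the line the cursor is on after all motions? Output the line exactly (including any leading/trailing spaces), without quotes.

Answer: one rain snow tree

Derivation:
After 1 (j): row=1 col=0 char='o'
After 2 (G): row=2 col=0 char='s'
After 3 (j): row=2 col=0 char='s'
After 4 (w): row=2 col=5 char='l'
After 5 (k): row=1 col=5 char='a'
After 6 (w): row=1 col=9 char='s'
After 7 (h): row=1 col=8 char='_'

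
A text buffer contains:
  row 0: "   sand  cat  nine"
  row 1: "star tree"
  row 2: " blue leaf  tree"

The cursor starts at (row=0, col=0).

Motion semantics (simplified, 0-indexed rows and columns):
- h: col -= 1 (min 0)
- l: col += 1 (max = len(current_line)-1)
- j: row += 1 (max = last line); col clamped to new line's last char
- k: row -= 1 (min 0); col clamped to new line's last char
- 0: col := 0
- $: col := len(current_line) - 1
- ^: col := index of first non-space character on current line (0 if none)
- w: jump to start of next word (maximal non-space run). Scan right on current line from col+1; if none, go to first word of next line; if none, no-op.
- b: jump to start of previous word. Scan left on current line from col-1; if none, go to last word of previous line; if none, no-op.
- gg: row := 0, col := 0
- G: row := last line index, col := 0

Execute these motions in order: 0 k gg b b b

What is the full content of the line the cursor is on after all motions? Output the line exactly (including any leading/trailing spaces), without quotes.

After 1 (0): row=0 col=0 char='_'
After 2 (k): row=0 col=0 char='_'
After 3 (gg): row=0 col=0 char='_'
After 4 (b): row=0 col=0 char='_'
After 5 (b): row=0 col=0 char='_'
After 6 (b): row=0 col=0 char='_'

Answer:    sand  cat  nine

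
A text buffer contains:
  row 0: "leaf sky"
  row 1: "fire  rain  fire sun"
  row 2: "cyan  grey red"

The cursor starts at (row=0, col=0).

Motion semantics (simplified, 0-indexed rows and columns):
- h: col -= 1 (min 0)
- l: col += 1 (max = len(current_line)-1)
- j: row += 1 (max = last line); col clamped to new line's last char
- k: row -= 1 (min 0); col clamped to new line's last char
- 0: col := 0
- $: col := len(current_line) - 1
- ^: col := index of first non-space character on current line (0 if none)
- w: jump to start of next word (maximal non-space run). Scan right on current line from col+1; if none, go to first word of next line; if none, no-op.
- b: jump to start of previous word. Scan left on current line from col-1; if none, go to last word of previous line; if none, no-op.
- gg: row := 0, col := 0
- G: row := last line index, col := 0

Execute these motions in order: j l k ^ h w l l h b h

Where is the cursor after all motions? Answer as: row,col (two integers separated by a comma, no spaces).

After 1 (j): row=1 col=0 char='f'
After 2 (l): row=1 col=1 char='i'
After 3 (k): row=0 col=1 char='e'
After 4 (^): row=0 col=0 char='l'
After 5 (h): row=0 col=0 char='l'
After 6 (w): row=0 col=5 char='s'
After 7 (l): row=0 col=6 char='k'
After 8 (l): row=0 col=7 char='y'
After 9 (h): row=0 col=6 char='k'
After 10 (b): row=0 col=5 char='s'
After 11 (h): row=0 col=4 char='_'

Answer: 0,4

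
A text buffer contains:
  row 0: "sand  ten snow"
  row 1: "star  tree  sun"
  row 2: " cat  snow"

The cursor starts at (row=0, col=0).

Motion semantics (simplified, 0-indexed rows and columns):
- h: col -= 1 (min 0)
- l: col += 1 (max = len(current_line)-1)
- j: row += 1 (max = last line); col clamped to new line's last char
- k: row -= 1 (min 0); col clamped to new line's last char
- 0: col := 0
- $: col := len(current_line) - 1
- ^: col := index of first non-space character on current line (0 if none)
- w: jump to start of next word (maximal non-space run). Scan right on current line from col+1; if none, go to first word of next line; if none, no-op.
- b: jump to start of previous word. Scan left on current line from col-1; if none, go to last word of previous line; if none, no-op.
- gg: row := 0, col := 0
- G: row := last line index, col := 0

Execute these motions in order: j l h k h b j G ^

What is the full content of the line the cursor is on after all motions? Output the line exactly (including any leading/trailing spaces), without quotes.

After 1 (j): row=1 col=0 char='s'
After 2 (l): row=1 col=1 char='t'
After 3 (h): row=1 col=0 char='s'
After 4 (k): row=0 col=0 char='s'
After 5 (h): row=0 col=0 char='s'
After 6 (b): row=0 col=0 char='s'
After 7 (j): row=1 col=0 char='s'
After 8 (G): row=2 col=0 char='_'
After 9 (^): row=2 col=1 char='c'

Answer:  cat  snow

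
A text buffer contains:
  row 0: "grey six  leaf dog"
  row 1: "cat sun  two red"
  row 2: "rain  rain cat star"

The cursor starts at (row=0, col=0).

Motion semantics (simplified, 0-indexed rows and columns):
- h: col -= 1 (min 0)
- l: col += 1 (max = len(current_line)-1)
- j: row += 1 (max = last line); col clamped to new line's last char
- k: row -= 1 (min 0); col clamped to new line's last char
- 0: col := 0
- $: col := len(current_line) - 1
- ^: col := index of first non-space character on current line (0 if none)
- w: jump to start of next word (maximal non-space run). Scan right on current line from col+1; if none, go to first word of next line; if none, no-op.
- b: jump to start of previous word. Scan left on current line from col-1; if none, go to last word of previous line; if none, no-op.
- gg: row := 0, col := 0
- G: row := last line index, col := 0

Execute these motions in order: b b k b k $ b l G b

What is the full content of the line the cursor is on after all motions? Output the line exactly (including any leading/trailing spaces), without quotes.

Answer: cat sun  two red

Derivation:
After 1 (b): row=0 col=0 char='g'
After 2 (b): row=0 col=0 char='g'
After 3 (k): row=0 col=0 char='g'
After 4 (b): row=0 col=0 char='g'
After 5 (k): row=0 col=0 char='g'
After 6 ($): row=0 col=17 char='g'
After 7 (b): row=0 col=15 char='d'
After 8 (l): row=0 col=16 char='o'
After 9 (G): row=2 col=0 char='r'
After 10 (b): row=1 col=13 char='r'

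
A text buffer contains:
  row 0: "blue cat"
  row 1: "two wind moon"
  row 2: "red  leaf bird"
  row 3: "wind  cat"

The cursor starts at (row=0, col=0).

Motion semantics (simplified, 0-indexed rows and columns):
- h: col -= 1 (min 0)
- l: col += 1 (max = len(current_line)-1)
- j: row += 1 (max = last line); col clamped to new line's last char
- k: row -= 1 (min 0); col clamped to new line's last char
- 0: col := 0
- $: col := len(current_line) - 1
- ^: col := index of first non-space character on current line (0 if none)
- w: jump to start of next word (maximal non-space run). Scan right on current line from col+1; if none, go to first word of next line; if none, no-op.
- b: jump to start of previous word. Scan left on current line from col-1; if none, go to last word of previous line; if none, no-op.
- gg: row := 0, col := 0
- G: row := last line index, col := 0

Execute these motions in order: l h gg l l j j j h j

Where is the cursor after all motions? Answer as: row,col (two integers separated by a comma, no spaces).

Answer: 3,1

Derivation:
After 1 (l): row=0 col=1 char='l'
After 2 (h): row=0 col=0 char='b'
After 3 (gg): row=0 col=0 char='b'
After 4 (l): row=0 col=1 char='l'
After 5 (l): row=0 col=2 char='u'
After 6 (j): row=1 col=2 char='o'
After 7 (j): row=2 col=2 char='d'
After 8 (j): row=3 col=2 char='n'
After 9 (h): row=3 col=1 char='i'
After 10 (j): row=3 col=1 char='i'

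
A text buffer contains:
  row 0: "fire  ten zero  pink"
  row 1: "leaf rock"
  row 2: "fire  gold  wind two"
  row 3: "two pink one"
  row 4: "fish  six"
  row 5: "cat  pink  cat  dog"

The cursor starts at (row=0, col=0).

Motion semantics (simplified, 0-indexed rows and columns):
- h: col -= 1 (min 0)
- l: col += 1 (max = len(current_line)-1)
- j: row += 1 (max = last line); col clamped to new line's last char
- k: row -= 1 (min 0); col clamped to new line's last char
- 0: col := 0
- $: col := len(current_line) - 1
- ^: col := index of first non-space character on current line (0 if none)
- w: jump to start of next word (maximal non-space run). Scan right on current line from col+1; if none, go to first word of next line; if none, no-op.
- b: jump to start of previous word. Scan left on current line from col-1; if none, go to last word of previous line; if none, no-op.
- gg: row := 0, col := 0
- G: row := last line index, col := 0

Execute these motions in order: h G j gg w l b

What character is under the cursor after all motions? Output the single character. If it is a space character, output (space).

Answer: t

Derivation:
After 1 (h): row=0 col=0 char='f'
After 2 (G): row=5 col=0 char='c'
After 3 (j): row=5 col=0 char='c'
After 4 (gg): row=0 col=0 char='f'
After 5 (w): row=0 col=6 char='t'
After 6 (l): row=0 col=7 char='e'
After 7 (b): row=0 col=6 char='t'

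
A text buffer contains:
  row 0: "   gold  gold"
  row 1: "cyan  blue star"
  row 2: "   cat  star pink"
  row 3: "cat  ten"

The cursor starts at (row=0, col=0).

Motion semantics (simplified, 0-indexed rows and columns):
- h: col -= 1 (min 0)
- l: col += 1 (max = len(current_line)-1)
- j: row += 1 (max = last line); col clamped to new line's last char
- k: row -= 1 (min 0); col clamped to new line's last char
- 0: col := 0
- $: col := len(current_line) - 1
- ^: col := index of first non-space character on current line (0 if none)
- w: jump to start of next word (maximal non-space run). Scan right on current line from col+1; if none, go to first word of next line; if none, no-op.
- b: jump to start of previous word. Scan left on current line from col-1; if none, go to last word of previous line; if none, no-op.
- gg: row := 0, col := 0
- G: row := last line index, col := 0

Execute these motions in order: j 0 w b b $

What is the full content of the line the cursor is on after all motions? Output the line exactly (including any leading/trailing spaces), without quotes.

After 1 (j): row=1 col=0 char='c'
After 2 (0): row=1 col=0 char='c'
After 3 (w): row=1 col=6 char='b'
After 4 (b): row=1 col=0 char='c'
After 5 (b): row=0 col=9 char='g'
After 6 ($): row=0 col=12 char='d'

Answer:    gold  gold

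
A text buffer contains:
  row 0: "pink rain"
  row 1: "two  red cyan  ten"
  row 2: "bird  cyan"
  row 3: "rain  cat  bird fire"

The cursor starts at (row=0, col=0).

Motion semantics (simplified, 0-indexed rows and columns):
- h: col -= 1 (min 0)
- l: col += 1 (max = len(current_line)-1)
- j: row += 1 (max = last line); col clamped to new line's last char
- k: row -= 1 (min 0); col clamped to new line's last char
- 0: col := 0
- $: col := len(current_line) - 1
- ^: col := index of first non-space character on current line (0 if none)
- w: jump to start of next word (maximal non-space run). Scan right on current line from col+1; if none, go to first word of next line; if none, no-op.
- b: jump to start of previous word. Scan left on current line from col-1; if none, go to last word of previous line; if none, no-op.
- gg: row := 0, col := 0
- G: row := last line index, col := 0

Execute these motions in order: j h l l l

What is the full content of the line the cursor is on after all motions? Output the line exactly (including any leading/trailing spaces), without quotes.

Answer: two  red cyan  ten

Derivation:
After 1 (j): row=1 col=0 char='t'
After 2 (h): row=1 col=0 char='t'
After 3 (l): row=1 col=1 char='w'
After 4 (l): row=1 col=2 char='o'
After 5 (l): row=1 col=3 char='_'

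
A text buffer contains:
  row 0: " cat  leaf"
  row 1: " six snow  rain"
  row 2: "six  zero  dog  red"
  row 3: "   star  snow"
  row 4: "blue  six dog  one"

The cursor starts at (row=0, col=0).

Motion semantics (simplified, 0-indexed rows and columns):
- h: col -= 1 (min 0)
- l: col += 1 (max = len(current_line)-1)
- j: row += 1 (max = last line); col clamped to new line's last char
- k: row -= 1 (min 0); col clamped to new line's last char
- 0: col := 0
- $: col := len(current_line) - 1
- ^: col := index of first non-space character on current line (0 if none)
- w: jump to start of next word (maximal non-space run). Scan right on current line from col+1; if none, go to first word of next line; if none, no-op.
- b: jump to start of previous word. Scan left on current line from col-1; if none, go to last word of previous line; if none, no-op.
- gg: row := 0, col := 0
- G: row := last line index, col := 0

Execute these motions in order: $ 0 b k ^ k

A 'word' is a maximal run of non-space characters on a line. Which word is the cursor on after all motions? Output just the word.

After 1 ($): row=0 col=9 char='f'
After 2 (0): row=0 col=0 char='_'
After 3 (b): row=0 col=0 char='_'
After 4 (k): row=0 col=0 char='_'
After 5 (^): row=0 col=1 char='c'
After 6 (k): row=0 col=1 char='c'

Answer: cat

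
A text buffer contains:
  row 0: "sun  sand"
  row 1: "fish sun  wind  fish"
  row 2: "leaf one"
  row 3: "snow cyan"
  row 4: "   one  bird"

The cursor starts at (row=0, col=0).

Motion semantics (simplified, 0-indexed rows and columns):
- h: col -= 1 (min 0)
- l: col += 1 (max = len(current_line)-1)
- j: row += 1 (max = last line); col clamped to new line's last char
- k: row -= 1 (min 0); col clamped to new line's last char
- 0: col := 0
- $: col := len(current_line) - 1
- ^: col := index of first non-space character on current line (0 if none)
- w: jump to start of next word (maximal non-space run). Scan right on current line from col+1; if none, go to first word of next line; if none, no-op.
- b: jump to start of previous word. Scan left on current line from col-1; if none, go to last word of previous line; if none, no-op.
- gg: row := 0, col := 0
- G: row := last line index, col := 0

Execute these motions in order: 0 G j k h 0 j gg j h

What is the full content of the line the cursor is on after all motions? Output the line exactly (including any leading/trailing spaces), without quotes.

After 1 (0): row=0 col=0 char='s'
After 2 (G): row=4 col=0 char='_'
After 3 (j): row=4 col=0 char='_'
After 4 (k): row=3 col=0 char='s'
After 5 (h): row=3 col=0 char='s'
After 6 (0): row=3 col=0 char='s'
After 7 (j): row=4 col=0 char='_'
After 8 (gg): row=0 col=0 char='s'
After 9 (j): row=1 col=0 char='f'
After 10 (h): row=1 col=0 char='f'

Answer: fish sun  wind  fish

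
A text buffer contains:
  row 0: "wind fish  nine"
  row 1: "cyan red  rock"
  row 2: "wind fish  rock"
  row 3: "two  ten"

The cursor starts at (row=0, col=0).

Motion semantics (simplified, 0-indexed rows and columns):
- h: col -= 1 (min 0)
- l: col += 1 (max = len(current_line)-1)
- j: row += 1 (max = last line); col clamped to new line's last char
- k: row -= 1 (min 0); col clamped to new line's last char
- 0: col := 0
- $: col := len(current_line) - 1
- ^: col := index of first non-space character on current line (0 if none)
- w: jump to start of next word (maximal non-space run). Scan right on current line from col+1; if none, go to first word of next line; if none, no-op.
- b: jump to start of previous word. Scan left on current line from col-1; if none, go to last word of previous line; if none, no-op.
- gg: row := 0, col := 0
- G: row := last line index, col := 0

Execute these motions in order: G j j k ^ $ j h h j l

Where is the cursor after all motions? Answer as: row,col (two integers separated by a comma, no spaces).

Answer: 3,6

Derivation:
After 1 (G): row=3 col=0 char='t'
After 2 (j): row=3 col=0 char='t'
After 3 (j): row=3 col=0 char='t'
After 4 (k): row=2 col=0 char='w'
After 5 (^): row=2 col=0 char='w'
After 6 ($): row=2 col=14 char='k'
After 7 (j): row=3 col=7 char='n'
After 8 (h): row=3 col=6 char='e'
After 9 (h): row=3 col=5 char='t'
After 10 (j): row=3 col=5 char='t'
After 11 (l): row=3 col=6 char='e'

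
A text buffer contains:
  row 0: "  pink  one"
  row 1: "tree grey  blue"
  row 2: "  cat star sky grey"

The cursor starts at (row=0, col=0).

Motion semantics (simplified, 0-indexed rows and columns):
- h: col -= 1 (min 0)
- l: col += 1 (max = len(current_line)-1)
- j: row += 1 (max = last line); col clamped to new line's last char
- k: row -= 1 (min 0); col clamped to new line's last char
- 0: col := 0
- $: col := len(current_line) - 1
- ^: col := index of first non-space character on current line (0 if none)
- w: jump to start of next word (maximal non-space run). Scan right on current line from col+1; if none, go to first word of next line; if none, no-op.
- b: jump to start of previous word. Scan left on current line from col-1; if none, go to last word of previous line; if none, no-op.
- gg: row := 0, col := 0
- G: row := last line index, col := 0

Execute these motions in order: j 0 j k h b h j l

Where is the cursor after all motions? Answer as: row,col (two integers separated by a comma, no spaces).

Answer: 1,8

Derivation:
After 1 (j): row=1 col=0 char='t'
After 2 (0): row=1 col=0 char='t'
After 3 (j): row=2 col=0 char='_'
After 4 (k): row=1 col=0 char='t'
After 5 (h): row=1 col=0 char='t'
After 6 (b): row=0 col=8 char='o'
After 7 (h): row=0 col=7 char='_'
After 8 (j): row=1 col=7 char='e'
After 9 (l): row=1 col=8 char='y'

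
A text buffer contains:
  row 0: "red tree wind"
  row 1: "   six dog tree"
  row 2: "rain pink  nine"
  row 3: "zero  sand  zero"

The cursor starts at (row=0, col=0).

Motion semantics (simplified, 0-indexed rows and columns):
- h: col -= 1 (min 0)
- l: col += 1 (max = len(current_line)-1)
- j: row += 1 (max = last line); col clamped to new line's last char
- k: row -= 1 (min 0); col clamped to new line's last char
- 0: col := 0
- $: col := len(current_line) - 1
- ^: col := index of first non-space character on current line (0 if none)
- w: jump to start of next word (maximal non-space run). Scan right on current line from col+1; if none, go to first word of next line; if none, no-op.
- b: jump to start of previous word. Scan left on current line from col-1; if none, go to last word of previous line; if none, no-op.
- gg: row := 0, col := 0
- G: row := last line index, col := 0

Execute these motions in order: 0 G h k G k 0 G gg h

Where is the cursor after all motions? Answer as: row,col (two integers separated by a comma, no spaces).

Answer: 0,0

Derivation:
After 1 (0): row=0 col=0 char='r'
After 2 (G): row=3 col=0 char='z'
After 3 (h): row=3 col=0 char='z'
After 4 (k): row=2 col=0 char='r'
After 5 (G): row=3 col=0 char='z'
After 6 (k): row=2 col=0 char='r'
After 7 (0): row=2 col=0 char='r'
After 8 (G): row=3 col=0 char='z'
After 9 (gg): row=0 col=0 char='r'
After 10 (h): row=0 col=0 char='r'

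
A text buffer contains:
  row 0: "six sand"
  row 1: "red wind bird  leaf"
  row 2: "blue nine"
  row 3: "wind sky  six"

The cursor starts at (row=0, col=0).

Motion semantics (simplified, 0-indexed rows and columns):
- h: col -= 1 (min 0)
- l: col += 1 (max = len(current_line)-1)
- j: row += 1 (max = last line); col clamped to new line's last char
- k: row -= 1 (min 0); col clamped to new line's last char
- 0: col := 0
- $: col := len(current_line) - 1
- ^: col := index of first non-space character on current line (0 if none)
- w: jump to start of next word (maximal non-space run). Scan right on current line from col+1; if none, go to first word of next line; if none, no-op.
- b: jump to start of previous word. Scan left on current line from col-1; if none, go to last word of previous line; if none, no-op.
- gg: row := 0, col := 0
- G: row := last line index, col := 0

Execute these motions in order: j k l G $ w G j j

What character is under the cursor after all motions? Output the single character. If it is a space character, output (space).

Answer: w

Derivation:
After 1 (j): row=1 col=0 char='r'
After 2 (k): row=0 col=0 char='s'
After 3 (l): row=0 col=1 char='i'
After 4 (G): row=3 col=0 char='w'
After 5 ($): row=3 col=12 char='x'
After 6 (w): row=3 col=12 char='x'
After 7 (G): row=3 col=0 char='w'
After 8 (j): row=3 col=0 char='w'
After 9 (j): row=3 col=0 char='w'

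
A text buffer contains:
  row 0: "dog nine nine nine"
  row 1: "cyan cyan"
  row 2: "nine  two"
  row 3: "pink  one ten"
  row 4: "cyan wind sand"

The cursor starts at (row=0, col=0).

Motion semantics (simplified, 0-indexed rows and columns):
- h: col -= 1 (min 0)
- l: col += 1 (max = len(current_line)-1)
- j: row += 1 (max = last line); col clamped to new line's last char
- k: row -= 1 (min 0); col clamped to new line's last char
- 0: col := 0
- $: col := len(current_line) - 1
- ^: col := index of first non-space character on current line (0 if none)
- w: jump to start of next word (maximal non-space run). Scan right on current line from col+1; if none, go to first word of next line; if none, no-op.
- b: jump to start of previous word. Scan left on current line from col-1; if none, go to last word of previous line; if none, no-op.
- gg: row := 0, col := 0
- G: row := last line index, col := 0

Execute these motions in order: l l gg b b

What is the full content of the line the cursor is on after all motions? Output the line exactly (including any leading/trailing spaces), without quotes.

Answer: dog nine nine nine

Derivation:
After 1 (l): row=0 col=1 char='o'
After 2 (l): row=0 col=2 char='g'
After 3 (gg): row=0 col=0 char='d'
After 4 (b): row=0 col=0 char='d'
After 5 (b): row=0 col=0 char='d'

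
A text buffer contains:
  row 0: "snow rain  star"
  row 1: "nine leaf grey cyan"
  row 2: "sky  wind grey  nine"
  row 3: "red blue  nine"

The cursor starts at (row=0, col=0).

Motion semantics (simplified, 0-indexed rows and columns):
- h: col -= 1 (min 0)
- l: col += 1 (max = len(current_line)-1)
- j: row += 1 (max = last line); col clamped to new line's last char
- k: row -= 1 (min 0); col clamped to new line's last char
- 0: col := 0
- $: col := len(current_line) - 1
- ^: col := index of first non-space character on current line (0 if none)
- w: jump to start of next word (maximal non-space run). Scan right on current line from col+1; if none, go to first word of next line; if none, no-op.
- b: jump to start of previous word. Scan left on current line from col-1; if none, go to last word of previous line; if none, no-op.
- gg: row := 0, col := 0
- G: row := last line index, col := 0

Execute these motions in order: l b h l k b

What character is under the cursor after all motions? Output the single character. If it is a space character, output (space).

Answer: s

Derivation:
After 1 (l): row=0 col=1 char='n'
After 2 (b): row=0 col=0 char='s'
After 3 (h): row=0 col=0 char='s'
After 4 (l): row=0 col=1 char='n'
After 5 (k): row=0 col=1 char='n'
After 6 (b): row=0 col=0 char='s'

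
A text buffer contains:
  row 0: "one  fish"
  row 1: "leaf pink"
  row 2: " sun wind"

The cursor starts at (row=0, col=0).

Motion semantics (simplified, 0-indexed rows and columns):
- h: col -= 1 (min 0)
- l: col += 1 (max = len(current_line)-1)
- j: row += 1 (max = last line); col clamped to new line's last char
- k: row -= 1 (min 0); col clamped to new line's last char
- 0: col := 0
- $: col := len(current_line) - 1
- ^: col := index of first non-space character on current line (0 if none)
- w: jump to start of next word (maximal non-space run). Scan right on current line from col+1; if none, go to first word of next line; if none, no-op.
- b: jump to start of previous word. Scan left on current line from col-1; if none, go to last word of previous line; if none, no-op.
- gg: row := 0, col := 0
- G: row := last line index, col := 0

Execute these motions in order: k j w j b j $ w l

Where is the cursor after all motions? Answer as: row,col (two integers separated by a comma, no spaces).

After 1 (k): row=0 col=0 char='o'
After 2 (j): row=1 col=0 char='l'
After 3 (w): row=1 col=5 char='p'
After 4 (j): row=2 col=5 char='w'
After 5 (b): row=2 col=1 char='s'
After 6 (j): row=2 col=1 char='s'
After 7 ($): row=2 col=8 char='d'
After 8 (w): row=2 col=8 char='d'
After 9 (l): row=2 col=8 char='d'

Answer: 2,8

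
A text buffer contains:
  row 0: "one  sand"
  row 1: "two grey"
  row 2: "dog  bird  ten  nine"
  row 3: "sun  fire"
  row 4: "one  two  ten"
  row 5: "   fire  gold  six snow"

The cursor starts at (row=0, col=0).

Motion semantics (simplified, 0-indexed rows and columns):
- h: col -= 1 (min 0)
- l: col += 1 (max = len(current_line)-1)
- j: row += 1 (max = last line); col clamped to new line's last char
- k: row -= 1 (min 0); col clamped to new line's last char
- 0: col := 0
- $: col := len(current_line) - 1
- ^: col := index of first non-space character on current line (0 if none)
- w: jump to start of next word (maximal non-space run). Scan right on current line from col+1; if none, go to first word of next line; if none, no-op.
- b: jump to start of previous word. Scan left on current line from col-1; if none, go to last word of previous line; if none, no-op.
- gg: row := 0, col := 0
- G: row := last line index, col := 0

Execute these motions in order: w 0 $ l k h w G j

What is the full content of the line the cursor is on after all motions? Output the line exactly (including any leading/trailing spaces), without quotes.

After 1 (w): row=0 col=5 char='s'
After 2 (0): row=0 col=0 char='o'
After 3 ($): row=0 col=8 char='d'
After 4 (l): row=0 col=8 char='d'
After 5 (k): row=0 col=8 char='d'
After 6 (h): row=0 col=7 char='n'
After 7 (w): row=1 col=0 char='t'
After 8 (G): row=5 col=0 char='_'
After 9 (j): row=5 col=0 char='_'

Answer:    fire  gold  six snow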